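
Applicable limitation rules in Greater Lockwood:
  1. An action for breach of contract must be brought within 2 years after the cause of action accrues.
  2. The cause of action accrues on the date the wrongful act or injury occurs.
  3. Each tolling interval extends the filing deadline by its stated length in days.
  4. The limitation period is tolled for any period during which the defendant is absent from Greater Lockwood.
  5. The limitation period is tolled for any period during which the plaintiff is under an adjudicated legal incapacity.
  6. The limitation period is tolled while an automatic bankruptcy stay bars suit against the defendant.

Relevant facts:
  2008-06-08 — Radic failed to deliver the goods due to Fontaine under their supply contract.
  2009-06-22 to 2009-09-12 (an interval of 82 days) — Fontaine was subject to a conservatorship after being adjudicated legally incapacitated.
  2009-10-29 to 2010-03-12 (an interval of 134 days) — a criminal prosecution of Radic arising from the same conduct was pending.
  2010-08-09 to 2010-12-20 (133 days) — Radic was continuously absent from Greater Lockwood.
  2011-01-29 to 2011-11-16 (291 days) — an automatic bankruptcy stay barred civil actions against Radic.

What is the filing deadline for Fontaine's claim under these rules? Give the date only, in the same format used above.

The limitation period began to run on 2008-06-08.
The untolled deadline — 2 years after 2008-06-08 — is 2010-06-08.
Because the plaintiff's legal incapacity ran from 2009-06-22 to 2009-09-12, the deadline is extended by 82 days to 2010-08-29.
The period was tolled for 133 days by the defendant's absence from the jurisdiction (2010-08-09 to 2010-12-20), pushing the deadline to 2011-01-09.
The automatic bankruptcy stay from 2011-01-29 to 2011-11-16 began after the period had already run on 2011-01-09, so it has no tolling effect.
No stated provision tolls the period for a criminal prosecution, so the interval from 2009-10-29 to 2010-03-12 has no effect on the deadline.

2011-01-09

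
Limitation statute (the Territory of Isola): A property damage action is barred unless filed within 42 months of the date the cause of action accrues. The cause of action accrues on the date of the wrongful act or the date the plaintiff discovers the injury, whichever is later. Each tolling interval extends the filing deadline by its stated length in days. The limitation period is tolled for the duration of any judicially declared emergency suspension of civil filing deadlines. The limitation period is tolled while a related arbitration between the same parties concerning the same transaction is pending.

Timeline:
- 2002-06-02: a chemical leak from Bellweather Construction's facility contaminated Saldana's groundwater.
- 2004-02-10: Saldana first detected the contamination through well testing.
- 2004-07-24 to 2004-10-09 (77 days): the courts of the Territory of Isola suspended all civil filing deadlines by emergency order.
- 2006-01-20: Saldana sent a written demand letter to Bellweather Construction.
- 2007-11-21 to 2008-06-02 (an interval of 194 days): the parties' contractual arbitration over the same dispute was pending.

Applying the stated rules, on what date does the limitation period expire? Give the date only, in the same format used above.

The claim accrued on 2004-02-10 — the later of the 2002-06-02 act and the 2004-02-10 discovery.
The untolled deadline — 42 months after 2004-02-10 — is 2007-08-10.
The period was tolled for 77 days by the emergency suspension of filing deadlines (2004-07-24 to 2004-10-09), pushing the deadline to 2007-10-26.
The pending related arbitration from 2007-11-21 to 2008-06-02 began after the period had already run on 2007-10-26, so it has no tolling effect.
Nothing else in the chronology tolls or restarts the period.

2007-10-26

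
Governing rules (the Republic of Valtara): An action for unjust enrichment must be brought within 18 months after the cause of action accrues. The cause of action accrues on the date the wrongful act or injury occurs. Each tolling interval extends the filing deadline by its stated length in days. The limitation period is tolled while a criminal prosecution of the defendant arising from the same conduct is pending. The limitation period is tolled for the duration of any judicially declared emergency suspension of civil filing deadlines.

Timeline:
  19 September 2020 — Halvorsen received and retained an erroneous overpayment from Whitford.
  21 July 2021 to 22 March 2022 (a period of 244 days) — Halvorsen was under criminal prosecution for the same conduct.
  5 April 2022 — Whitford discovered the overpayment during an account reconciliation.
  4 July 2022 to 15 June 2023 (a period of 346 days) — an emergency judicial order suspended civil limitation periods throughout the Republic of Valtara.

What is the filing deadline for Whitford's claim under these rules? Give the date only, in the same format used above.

30 October 2023

The claim accrued on 19 September 2020, when the wrongful act occurred; under the stated occurrence rule the 5 April 2022 discovery does not delay accrual.
18 months from 19 September 2020 is 19 March 2022.
The period was tolled for 244 days by the pending criminal prosecution (21 July 2021 to 22 March 2022), pushing the deadline to 18 November 2022.
Because the emergency suspension of filing deadlines ran from 4 July 2022 to 15 June 2023, the deadline is extended by 346 days to 30 October 2023.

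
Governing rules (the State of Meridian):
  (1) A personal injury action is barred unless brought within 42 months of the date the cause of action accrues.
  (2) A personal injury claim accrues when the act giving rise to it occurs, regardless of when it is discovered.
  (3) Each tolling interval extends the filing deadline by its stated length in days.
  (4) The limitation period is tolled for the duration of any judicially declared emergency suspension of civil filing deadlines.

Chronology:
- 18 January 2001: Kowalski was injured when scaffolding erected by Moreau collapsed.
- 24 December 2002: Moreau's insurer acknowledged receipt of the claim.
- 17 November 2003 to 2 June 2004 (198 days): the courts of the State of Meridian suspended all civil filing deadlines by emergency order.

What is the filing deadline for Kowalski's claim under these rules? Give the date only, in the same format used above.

The claim accrued on 18 January 2001, when the wrongful act occurred.
Adding the 42 months base period to 18 January 2001 gives a deadline of 18 July 2004, before any tolling.
Because the emergency suspension of filing deadlines ran from 17 November 2003 to 2 June 2004, the deadline is extended by 198 days to 1 February 2005.
Nothing else in the chronology tolls or restarts the period.

1 February 2005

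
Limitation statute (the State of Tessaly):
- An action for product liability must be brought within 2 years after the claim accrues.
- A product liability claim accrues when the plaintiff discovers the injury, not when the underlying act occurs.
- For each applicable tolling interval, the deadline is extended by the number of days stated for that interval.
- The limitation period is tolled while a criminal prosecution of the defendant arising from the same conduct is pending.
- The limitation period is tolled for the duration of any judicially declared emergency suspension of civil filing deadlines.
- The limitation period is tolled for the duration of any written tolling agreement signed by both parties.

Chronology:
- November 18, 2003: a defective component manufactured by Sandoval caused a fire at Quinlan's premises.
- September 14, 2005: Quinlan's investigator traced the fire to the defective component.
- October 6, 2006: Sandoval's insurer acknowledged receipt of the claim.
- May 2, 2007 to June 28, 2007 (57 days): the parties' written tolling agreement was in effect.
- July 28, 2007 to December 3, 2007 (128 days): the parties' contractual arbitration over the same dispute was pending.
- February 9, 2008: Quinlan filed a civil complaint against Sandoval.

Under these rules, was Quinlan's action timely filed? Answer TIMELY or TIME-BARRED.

TIME-BARRED

The claim did not accrue until Quinlan discovered the injury on September 14, 2005; the November 18, 2003 act date does not start the clock under the stated rule.
Adding the 2 years base period to September 14, 2005 gives a deadline of September 14, 2007, before any tolling.
Because the written tolling agreement ran from May 2, 2007 to June 28, 2007, the deadline is extended by 57 days to November 10, 2007.
The pending related arbitration from July 28, 2007 to December 3, 2007 does not toll the period, because no stated rule makes a pending arbitration a tolling event.
The other events in the timeline have no effect on the limitation period under the stated rules.
The February 9, 2008 filing falls after the November 10, 2007 deadline; the claim is time-barred.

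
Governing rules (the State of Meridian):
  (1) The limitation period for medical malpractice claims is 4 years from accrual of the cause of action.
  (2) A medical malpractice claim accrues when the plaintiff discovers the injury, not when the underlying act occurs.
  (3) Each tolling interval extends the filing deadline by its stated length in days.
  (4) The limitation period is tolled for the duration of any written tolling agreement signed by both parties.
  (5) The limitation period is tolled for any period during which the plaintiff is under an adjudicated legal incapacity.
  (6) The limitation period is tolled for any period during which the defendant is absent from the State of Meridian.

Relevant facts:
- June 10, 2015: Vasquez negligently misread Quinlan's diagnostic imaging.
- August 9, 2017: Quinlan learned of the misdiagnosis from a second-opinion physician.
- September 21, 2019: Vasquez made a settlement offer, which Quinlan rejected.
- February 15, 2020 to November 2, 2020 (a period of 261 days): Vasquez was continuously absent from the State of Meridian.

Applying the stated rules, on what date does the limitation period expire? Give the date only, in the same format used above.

Under the discovery rule, the claim accrued on August 9, 2017, when Quinlan discovered the injury — not on the June 10, 2015 date of the underlying act.
The untolled deadline — 4 years after August 9, 2017 — is August 9, 2021.
The period was tolled for 261 days by the defendant's absence from the jurisdiction (February 15, 2020 to November 2, 2020), pushing the deadline to April 27, 2022.
None of the other events listed affects the running of the period under the stated rules.

April 27, 2022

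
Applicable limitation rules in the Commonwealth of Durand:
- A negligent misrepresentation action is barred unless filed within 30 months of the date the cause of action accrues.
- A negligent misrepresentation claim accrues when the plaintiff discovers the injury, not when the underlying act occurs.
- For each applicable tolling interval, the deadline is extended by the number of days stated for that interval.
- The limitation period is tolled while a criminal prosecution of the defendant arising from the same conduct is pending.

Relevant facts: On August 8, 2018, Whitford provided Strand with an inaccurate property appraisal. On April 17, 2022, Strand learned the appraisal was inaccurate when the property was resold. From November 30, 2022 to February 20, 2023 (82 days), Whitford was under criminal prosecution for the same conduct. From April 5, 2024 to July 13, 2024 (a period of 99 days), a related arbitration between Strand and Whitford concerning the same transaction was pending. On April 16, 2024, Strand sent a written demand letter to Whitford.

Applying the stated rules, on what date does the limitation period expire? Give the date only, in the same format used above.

The claim did not accrue until Strand discovered the injury on April 17, 2022; the August 8, 2018 act date does not start the clock under the stated rule.
30 months from April 17, 2022 is October 17, 2024.
Because the pending criminal prosecution ran from November 30, 2022 to February 20, 2023, the deadline is extended by 82 days to January 7, 2025.
No stated provision tolls the period for a pending arbitration, so the interval from April 5, 2024 to July 13, 2024 has no effect on the deadline.
None of the other events listed affects the running of the period under the stated rules.

January 7, 2025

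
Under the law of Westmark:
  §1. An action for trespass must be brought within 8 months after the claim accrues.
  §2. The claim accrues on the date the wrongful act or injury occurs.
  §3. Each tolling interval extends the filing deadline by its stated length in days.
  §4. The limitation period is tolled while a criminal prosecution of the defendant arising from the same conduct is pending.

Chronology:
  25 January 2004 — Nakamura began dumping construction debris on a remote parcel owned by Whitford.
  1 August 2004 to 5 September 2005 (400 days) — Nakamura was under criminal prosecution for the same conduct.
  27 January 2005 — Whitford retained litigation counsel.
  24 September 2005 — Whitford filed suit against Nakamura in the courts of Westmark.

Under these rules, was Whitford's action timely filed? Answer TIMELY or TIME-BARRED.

TIMELY

The claim accrued on 25 January 2004, when the wrongful act occurred.
Adding the 8 months base period to 25 January 2004 gives a deadline of 25 September 2004, before any tolling.
The pending criminal prosecution from 1 August 2004 to 5 September 2005 tolled the period for 400 days, extending the deadline to 30 October 2005.
None of the other events listed affects the running of the period under the stated rules.
Filing on 24 September 2005 beat the 30 October 2005 deadline — the action is timely.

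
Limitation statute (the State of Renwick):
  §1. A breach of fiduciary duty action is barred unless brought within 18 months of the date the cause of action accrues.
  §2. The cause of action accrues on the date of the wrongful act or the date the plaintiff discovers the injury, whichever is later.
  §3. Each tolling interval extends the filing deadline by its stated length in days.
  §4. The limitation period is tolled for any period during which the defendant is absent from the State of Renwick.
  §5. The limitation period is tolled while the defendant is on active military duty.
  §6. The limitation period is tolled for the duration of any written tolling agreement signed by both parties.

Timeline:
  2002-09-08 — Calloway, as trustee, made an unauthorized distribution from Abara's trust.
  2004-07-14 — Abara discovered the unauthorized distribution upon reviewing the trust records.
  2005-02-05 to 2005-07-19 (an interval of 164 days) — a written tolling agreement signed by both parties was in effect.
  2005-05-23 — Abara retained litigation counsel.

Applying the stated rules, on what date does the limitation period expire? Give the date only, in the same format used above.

The claim accrued on 2004-07-14 — the later of the 2002-09-08 act and the 2004-07-14 discovery.
18 months from 2004-07-14 is 2006-01-14.
The period was tolled for 164 days by the written tolling agreement (2005-02-05 to 2005-07-19), pushing the deadline to 2006-06-27.
The other events in the timeline have no effect on the limitation period under the stated rules.

2006-06-27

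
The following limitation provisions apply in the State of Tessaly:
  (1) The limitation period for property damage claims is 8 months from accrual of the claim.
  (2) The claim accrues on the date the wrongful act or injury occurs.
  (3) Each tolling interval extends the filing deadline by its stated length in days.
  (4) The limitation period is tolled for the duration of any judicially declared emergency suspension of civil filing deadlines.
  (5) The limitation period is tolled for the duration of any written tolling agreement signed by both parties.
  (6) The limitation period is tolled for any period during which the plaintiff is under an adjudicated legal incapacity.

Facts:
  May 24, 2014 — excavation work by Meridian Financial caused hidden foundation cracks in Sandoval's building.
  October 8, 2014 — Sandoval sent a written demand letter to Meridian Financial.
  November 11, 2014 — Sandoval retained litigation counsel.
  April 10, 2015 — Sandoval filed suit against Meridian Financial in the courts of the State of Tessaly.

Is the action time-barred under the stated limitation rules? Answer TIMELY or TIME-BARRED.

TIME-BARRED

The claim accrued on May 24, 2014, when the wrongful act occurred.
The untolled deadline — 8 months after May 24, 2014 — is January 24, 2015.
None of the other events listed affects the running of the period under the stated rules.
Sandoval filed on April 10, 2015, after the January 24, 2015 deadline, so the action is time-barred.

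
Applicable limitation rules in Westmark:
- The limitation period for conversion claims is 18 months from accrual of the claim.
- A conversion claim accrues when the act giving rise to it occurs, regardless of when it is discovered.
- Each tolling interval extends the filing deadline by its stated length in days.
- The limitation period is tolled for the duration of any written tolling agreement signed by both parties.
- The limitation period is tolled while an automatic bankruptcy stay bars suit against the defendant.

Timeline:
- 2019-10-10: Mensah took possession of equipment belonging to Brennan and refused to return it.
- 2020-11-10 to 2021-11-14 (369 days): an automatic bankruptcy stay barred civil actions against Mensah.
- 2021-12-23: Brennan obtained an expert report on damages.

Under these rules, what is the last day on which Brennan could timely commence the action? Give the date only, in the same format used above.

The claim accrued on 2019-10-10, when the wrongful act occurred.
18 months from 2019-10-10 is 2021-04-10.
Because the automatic bankruptcy stay ran from 2020-11-10 to 2021-11-14, the deadline is extended by 369 days to 2022-04-14.
Nothing else in the chronology tolls or restarts the period.

2022-04-14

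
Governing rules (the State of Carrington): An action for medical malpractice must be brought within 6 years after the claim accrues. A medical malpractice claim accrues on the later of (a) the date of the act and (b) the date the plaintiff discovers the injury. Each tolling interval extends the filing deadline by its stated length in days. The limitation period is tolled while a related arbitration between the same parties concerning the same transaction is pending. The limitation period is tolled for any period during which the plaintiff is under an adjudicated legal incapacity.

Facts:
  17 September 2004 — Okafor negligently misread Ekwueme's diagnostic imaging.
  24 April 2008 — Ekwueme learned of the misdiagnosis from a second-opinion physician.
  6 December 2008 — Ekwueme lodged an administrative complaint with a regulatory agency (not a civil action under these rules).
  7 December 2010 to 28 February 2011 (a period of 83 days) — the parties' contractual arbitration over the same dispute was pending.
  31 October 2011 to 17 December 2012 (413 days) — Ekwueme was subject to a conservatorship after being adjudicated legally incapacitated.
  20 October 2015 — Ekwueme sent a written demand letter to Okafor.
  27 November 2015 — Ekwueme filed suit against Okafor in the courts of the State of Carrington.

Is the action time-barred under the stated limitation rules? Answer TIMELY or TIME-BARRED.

TIME-BARRED

The claim accrued on 24 April 2008 — the later of the 17 September 2004 act and the 24 April 2008 discovery.
The untolled deadline — 6 years after 24 April 2008 — is 24 April 2014.
The pending related arbitration from 7 December 2010 to 28 February 2011 tolled the period for 83 days, extending the deadline to 16 July 2014.
The period was tolled for 413 days by the plaintiff's legal incapacity (31 October 2011 to 17 December 2012), pushing the deadline to 2 September 2015.
Nothing else in the chronology tolls or restarts the period.
The 27 November 2015 filing falls after the 2 September 2015 deadline; the claim is time-barred.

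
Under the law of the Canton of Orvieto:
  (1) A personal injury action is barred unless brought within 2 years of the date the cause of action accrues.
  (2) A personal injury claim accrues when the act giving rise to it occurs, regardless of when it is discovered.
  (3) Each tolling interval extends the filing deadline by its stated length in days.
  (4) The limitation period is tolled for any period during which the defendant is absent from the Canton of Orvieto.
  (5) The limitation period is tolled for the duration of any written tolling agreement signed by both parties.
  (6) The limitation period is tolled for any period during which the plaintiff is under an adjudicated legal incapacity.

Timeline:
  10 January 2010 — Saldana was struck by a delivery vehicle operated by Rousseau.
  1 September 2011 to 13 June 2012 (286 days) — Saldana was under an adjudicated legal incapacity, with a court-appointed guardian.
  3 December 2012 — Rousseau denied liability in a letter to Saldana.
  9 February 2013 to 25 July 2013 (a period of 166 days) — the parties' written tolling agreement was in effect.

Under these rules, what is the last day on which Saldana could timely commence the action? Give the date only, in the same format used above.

22 October 2012

The limitation period began to run on 10 January 2010.
The untolled deadline — 2 years after 10 January 2010 — is 10 January 2012.
The period was tolled for 286 days by the plaintiff's legal incapacity (1 September 2011 to 13 June 2012), pushing the deadline to 22 October 2012.
The written tolling agreement starting 9 February 2013 came too late — the period had run on 22 October 2012 — and so does not extend the deadline.
Nothing else in the chronology tolls or restarts the period.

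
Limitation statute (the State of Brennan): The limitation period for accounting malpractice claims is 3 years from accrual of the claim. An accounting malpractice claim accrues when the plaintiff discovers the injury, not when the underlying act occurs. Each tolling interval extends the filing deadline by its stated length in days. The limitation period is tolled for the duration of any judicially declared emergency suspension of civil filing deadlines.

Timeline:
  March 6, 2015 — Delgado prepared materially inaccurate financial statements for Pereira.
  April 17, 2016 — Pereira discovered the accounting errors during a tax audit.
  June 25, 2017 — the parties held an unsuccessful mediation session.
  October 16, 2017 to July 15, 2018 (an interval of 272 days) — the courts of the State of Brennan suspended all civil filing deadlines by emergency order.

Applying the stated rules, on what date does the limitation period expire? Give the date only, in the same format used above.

Under the discovery rule, the claim accrued on April 17, 2016, when Pereira discovered the injury — not on the March 6, 2015 date of the underlying act.
Adding the 3 years base period to April 17, 2016 gives a deadline of April 17, 2019, before any tolling.
Because the emergency suspension of filing deadlines ran from October 16, 2017 to July 15, 2018, the deadline is extended by 272 days to January 14, 2020.
Nothing else in the chronology tolls or restarts the period.

January 14, 2020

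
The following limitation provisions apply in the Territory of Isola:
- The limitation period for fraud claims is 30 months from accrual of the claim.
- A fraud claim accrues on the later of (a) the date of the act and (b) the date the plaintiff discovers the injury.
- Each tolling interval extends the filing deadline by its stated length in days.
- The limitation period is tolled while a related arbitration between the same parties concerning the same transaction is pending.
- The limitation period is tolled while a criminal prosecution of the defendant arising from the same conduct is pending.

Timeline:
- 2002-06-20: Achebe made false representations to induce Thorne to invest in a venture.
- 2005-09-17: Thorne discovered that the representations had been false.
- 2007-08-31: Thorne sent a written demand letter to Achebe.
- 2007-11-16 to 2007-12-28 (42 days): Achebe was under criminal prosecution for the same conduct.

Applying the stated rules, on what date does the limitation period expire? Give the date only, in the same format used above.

The claim accrued on 2005-09-17 — the later of the 2002-06-20 act and the 2005-09-17 discovery.
30 months from 2005-09-17 is 2008-03-17.
The pending criminal prosecution from 2007-11-16 to 2007-12-28 tolled the period for 42 days, extending the deadline to 2008-04-28.
None of the other events listed affects the running of the period under the stated rules.

2008-04-28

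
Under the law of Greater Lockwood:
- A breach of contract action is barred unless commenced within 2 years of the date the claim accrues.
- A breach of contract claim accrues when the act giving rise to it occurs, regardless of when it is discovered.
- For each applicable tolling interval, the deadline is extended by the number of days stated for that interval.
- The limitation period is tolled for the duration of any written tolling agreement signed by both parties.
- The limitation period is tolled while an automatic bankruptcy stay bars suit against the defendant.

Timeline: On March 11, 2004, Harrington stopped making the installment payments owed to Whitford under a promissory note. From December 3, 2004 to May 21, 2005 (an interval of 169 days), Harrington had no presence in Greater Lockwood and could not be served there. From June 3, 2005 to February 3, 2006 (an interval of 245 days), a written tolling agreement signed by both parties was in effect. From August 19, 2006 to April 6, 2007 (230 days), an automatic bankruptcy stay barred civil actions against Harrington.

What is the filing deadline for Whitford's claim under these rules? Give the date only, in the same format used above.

The claim accrued on March 11, 2004, when the wrongful act occurred.
2 years from March 11, 2004 is March 11, 2006.
The written tolling agreement from June 3, 2005 to February 3, 2006 tolled the period for 245 days, extending the deadline to November 11, 2006.
The automatic bankruptcy stay from August 19, 2006 to April 6, 2007 tolled the period for 230 days, extending the deadline to June 29, 2007.
Although the defendant's absence ran from December 3, 2004 to May 21, 2005, the stated rules do not make that a tolling event, so it is disregarded.

June 29, 2007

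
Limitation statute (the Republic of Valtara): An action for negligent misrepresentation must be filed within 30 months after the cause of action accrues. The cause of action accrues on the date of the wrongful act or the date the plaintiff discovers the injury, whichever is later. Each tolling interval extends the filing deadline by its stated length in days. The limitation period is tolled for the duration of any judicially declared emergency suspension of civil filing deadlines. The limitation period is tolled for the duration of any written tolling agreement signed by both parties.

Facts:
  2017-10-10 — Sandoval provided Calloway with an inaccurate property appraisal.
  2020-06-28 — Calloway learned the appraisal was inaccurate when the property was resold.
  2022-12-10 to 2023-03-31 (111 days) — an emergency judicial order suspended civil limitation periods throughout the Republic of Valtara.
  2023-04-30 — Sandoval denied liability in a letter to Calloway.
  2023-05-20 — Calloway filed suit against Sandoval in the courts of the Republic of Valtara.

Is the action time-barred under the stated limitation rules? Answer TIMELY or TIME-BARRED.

Taking the later of the act (2017-10-10) and discovery (2020-06-28), the claim accrued on 2020-06-28.
The untolled deadline — 30 months after 2020-06-28 — is 2022-12-28.
The period was tolled for 111 days by the emergency suspension of filing deadlines (2022-12-10 to 2023-03-31), pushing the deadline to 2023-04-18.
Nothing else in the chronology tolls or restarts the period.
Calloway filed on 2023-05-20, after the 2023-04-18 deadline, so the action is time-barred.

TIME-BARRED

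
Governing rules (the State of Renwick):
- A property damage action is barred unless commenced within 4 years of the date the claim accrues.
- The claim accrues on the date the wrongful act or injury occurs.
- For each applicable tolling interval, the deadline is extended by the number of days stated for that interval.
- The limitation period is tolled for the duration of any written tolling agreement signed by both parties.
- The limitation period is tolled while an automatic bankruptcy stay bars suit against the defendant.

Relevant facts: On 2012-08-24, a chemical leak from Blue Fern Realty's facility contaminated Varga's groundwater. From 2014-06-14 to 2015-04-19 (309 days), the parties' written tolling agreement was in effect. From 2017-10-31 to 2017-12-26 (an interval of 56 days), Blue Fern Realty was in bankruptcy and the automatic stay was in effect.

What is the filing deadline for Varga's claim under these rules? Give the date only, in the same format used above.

2017-06-29

The claim accrued on 2012-08-24, when the wrongful act occurred.
Adding the 4 years base period to 2012-08-24 gives a deadline of 2016-08-24, before any tolling.
The period was tolled for 309 days by the written tolling agreement (2014-06-14 to 2015-04-19), pushing the deadline to 2017-06-29.
The automatic bankruptcy stay from 2017-10-31 to 2017-12-26 began after the period had already run on 2017-06-29, so it has no tolling effect.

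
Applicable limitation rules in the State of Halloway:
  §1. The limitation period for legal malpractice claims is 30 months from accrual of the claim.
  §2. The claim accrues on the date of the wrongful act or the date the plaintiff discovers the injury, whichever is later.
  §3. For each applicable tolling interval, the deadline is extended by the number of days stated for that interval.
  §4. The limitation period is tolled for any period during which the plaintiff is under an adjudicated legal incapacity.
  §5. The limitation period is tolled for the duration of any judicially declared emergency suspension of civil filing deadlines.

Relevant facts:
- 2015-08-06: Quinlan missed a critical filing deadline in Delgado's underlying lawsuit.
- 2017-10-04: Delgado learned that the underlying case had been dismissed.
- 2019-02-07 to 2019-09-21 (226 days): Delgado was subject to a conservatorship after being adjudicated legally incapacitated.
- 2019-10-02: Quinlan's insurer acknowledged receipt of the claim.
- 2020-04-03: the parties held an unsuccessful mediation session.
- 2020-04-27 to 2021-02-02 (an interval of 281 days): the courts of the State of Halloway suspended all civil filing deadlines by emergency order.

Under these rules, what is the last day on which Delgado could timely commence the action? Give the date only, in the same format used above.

2021-08-24

Taking the later of the act (2015-08-06) and discovery (2017-10-04), the claim accrued on 2017-10-04.
The untolled deadline — 30 months after 2017-10-04 — is 2020-04-04.
Because the plaintiff's legal incapacity ran from 2019-02-07 to 2019-09-21, the deadline is extended by 226 days to 2020-11-16.
The period was tolled for 281 days by the emergency suspension of filing deadlines (2020-04-27 to 2021-02-02), pushing the deadline to 2021-08-24.
Nothing else in the chronology tolls or restarts the period.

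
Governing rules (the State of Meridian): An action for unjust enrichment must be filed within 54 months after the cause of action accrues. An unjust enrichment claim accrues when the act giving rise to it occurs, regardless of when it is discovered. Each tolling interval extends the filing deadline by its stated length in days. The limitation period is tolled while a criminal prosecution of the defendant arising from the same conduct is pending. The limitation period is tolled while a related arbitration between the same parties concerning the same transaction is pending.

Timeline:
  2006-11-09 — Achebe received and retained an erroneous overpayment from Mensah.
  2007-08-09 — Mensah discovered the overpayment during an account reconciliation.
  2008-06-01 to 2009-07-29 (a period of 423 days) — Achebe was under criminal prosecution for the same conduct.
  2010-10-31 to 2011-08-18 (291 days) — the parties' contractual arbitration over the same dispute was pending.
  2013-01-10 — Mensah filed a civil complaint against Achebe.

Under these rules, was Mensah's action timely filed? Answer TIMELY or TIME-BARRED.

The claim accrued on 2006-11-09, when the wrongful act occurred; under the stated occurrence rule the 2007-08-09 discovery does not delay accrual.
54 months from 2006-11-09 is 2011-05-09.
The pending criminal prosecution from 2008-06-01 to 2009-07-29 tolled the period for 423 days, extending the deadline to 2012-07-05.
The period was tolled for 291 days by the pending related arbitration (2010-10-31 to 2011-08-18), pushing the deadline to 2013-04-22.
The 2013-01-10 filing precedes the 2013-04-22 deadline; the claim is timely.

TIMELY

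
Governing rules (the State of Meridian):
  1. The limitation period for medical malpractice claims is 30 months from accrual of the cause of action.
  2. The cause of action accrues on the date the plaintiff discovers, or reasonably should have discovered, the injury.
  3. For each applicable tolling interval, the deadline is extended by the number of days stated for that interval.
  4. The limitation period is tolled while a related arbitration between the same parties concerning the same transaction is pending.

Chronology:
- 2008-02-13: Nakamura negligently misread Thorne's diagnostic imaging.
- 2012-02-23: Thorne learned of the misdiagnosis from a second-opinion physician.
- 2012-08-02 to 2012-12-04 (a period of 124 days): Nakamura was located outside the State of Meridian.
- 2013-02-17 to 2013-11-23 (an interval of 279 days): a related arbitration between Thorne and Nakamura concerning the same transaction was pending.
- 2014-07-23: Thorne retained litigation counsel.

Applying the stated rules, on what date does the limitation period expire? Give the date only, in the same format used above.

2015-05-29

Under the discovery rule, the claim accrued on 2012-02-23, when Thorne discovered the injury — not on the 2008-02-13 date of the underlying act.
30 months from 2012-02-23 is 2014-08-23.
The period was tolled for 279 days by the pending related arbitration (2013-02-17 to 2013-11-23), pushing the deadline to 2015-05-29.
No stated provision tolls the period for the defendant's absence, so the interval from 2012-08-02 to 2012-12-04 has no effect on the deadline.
The other events in the timeline have no effect on the limitation period under the stated rules.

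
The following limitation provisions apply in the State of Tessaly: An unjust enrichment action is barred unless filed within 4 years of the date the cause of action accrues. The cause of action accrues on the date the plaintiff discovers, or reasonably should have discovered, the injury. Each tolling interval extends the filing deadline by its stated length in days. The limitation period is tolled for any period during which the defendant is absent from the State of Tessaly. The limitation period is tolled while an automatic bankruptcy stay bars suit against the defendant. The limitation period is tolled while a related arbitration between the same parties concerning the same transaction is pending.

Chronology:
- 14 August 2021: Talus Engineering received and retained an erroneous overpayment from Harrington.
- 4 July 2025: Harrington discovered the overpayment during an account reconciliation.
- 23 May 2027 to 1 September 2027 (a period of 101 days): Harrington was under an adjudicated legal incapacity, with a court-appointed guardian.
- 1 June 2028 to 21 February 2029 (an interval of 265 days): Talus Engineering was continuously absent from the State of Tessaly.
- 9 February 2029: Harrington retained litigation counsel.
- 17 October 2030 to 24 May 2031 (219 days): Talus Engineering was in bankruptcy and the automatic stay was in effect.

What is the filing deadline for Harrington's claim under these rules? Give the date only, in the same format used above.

26 March 2030

Under the discovery rule, the claim accrued on 4 July 2025, when Harrington discovered the injury — not on the 14 August 2021 date of the underlying act.
Adding the 4 years base period to 4 July 2025 gives a deadline of 4 July 2029, before any tolling.
The period was tolled for 265 days by the defendant's absence from the jurisdiction (1 June 2028 to 21 February 2029), pushing the deadline to 26 March 2030.
By the time the automatic bankruptcy stay began on 17 October 2030, the limitation period had already expired on 26 March 2030; that interval cannot revive it.
The plaintiff's legal incapacity from 23 May 2027 to 1 September 2027 does not toll the period, because no stated rule makes the plaintiff's incapacity a tolling event.
Nothing else in the chronology tolls or restarts the period.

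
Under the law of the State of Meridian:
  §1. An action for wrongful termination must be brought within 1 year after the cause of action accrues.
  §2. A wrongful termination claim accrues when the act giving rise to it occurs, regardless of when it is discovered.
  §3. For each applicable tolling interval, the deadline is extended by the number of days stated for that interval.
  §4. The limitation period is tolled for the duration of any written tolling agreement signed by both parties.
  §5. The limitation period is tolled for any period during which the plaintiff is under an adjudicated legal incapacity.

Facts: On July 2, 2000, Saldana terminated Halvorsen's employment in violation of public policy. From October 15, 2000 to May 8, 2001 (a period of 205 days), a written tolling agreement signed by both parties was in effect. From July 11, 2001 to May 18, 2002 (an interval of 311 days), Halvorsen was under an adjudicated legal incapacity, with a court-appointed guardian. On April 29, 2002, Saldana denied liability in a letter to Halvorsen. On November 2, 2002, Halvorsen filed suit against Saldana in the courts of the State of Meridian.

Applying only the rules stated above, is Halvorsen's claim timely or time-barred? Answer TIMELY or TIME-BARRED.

TIMELY

The claim accrued on July 2, 2000, when the wrongful act occurred.
The untolled deadline — 1 year after July 2, 2000 — is July 2, 2001.
The period was tolled for 205 days by the written tolling agreement (October 15, 2000 to May 8, 2001), pushing the deadline to January 23, 2002.
Because the plaintiff's legal incapacity ran from July 11, 2001 to May 18, 2002, the deadline is extended by 311 days to November 30, 2002.
The other events in the timeline have no effect on the limitation period under the stated rules.
Filing on November 2, 2002 beat the November 30, 2002 deadline — the action is timely.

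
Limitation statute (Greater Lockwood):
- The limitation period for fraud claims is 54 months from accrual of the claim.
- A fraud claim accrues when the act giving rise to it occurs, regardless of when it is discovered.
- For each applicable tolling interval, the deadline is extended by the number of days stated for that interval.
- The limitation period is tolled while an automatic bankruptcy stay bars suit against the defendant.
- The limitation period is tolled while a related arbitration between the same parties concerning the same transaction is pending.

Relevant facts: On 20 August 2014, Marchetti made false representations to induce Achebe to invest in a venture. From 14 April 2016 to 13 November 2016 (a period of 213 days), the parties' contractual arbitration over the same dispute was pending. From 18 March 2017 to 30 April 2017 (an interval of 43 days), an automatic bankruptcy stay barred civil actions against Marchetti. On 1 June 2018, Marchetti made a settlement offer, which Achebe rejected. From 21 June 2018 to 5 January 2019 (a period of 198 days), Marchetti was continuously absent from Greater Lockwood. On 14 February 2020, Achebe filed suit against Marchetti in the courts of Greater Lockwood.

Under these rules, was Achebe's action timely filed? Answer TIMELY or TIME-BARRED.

The claim accrued on 20 August 2014, the date of the act.
Adding the 54 months base period to 20 August 2014 gives a deadline of 20 February 2019, before any tolling.
Because the pending related arbitration ran from 14 April 2016 to 13 November 2016, the deadline is extended by 213 days to 21 September 2019.
The period was tolled for 43 days by the automatic bankruptcy stay (18 March 2017 to 30 April 2017), pushing the deadline to 3 November 2019.
The defendant's absence from the jurisdiction from 21 June 2018 to 5 January 2019 does not toll the period, because no stated rule makes the defendant's absence a tolling event.
The other events in the timeline have no effect on the limitation period under the stated rules.
The 14 February 2020 filing falls after the 3 November 2019 deadline; the claim is time-barred.

TIME-BARRED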